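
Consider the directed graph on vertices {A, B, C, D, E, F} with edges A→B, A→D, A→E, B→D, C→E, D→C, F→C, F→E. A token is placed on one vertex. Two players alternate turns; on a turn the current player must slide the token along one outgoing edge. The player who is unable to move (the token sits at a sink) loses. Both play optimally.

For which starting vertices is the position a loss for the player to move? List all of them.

D, E

Compute win/loss labels from the base case upward. A position with no move is L. Any other position is W if it can reach an L in one move, else L.
Every edge goes from a vertex to one that appears earlier in the order E, C, D, B, A, F, so processing vertices in that order labels each vertex after all of its successors.
E: no outgoing edge → L
C: reaches L-position E → W
D: only reaches C(W), which is W → L
B: reaches L-position D → W
A: reaches L-position D → W
F: reaches L-position E → W
The losing starting vertices are exactly the entries labelled L in this table (2 of them).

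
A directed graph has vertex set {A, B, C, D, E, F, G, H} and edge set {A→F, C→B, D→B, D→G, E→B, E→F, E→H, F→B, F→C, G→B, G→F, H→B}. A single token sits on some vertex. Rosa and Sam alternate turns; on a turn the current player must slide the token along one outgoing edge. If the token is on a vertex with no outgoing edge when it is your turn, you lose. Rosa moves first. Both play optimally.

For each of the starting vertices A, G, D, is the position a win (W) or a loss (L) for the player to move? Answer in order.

Positions with no move are L. A position that does have a move is losing for the player to move precisely when every available move leads to a winning position for the opponent. Fill in the labels:
Every edge goes from a vertex to one that appears earlier in the order B, C, F, A, H, G, D, E, so processing vertices in that order labels each vertex after all of its successors.
B: no outgoing edge → L
C: →B(L), so W
F: →B(L), so W
A: →F(W) only, which is W, so L
H: →B(L), so W
G: →B(L), so W
D: →B(L), so W
E: →B(L), so W

A: L, G: W, D: W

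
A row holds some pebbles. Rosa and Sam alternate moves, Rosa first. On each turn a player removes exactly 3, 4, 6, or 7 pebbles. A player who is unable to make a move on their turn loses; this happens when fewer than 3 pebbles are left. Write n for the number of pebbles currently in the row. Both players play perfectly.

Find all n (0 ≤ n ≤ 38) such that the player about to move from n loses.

Label each position W (a win for the player to move) or L (a loss). A position with no legal move is L; any other position is W exactly when some move reaches an L, and L when every move reaches a W.
n=0: no move → L
n=1: no move → L
n=2: no move → L
n=3: W (go to 0, an L position)
n=4: W (go to 1, an L position)
n=5: W (go to 2, an L position)
n=6: W (go to 2, an L position)
n=7: W (go to 1, an L position)
n=8: W (go to 2, an L position)
n=9: W (go to 2, an L position)
n=10: L (options 7(W), 6(W), 4(W), 3(W) are all W)
n=11: L (options 8(W), 7(W), 5(W), 4(W) are all W)
n=12: L (options 9(W), 8(W), 6(W), 5(W) are all W)
n=13: W (go to 10, an L position)
n=14: W (go to 11, an L position)
n=15: W (go to 12, an L position)
n=16: W (go to 12, an L position)
n=17: W (go to 11, an L position)
n=18: W (go to 12, an L position)
n=19: W (go to 12, an L position)
n=20: L (options 17(W), 16(W), 14(W), 13(W) are all W)
n=21: L (options 18(W), 17(W), 15(W), 14(W) are all W)
n=22: L (options 19(W), 18(W), 16(W), 15(W) are all W)
n=23: W (go to 20, an L position)
n=24: W (go to 21, an L position)
n=25: W (go to 22, an L position)
n=26: W (go to 22, an L position)
n=27: W (go to 21, an L position)
n=28: W (go to 22, an L position)
n=29: W (go to 22, an L position)
n=30: L (options 27(W), 26(W), 24(W), 23(W) are all W)
n=31: L (options 28(W), 27(W), 25(W), 24(W) are all W)
n=32: L (options 29(W), 28(W), 26(W), 25(W) are all W)
n=33: W (go to 30, an L position)
n=34: W (go to 31, an L position)
n=35: W (go to 32, an L position)
n=36: W (go to 32, an L position)
n=37: W (go to 31, an L position)
n=38: W (go to 32, an L position)
Reading off the rows marked L gives the requested list; there are 12 such values of n.

0, 1, 2, 10, 11, 12, 20, 21, 22, 30, 31, 32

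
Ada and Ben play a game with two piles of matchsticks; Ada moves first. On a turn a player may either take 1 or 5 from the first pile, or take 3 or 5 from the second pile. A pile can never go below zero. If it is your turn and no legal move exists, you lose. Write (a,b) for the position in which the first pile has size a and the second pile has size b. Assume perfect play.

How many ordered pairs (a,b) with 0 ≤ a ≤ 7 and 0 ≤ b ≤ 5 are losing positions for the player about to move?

Work bottom-up. With no move the player to move loses. Otherwise the position is W if at least one move leads to an L position for the opponent, and L if every move leads to a W.
Every move lowers a or b (never raises either), so fill the grid row by row in increasing a, and left to right within a row: each cell's successors are then already labelled.
      b=0  b=1  b=2  b=3  b=4  b=5
a=0:    L    L    L    W    W    W
a=1:    W    W    W    L    L    L
a=2:    L    L    L    W    W    W
a=3:    W    W    W    L    L    L
a=4:    L    L    L    W    W    W
a=5:    W    W    W    L    L    L
a=6:    L    L    L    W    W    W
a=7:    W    W    W    L    L    L
Cells with no legal move (terminal, hence L): (0,0), (0,1), (0,2).
The remaining L cells, each justified by listing all of its moves:
(1,3): only reaches (0,3)(W), (1,0)(W), all W → L
(1,4): only reaches (0,4)(W), (1,1)(W), all W → L
(1,5): only reaches (0,5)(W), (1,2)(W), (1,0)(W), all W → L
(2,0): only reaches (1,0)(W), which is W → L
(2,1): only reaches (1,1)(W), which is W → L
(2,2): only reaches (1,2)(W), which is W → L
(3,3): only reaches (2,3)(W), (3,0)(W), all W → L
(3,4): only reaches (2,4)(W), (3,1)(W), all W → L
(3,5): only reaches (2,5)(W), (3,2)(W), (3,0)(W), all W → L
(4,0): only reaches (3,0)(W), which is W → L
(4,1): only reaches (3,1)(W), which is W → L
(4,2): only reaches (3,2)(W), which is W → L
(5,3): only reaches (4,3)(W), (0,3)(W), (5,0)(W), all W → L
(5,4): only reaches (4,4)(W), (0,4)(W), (5,1)(W), all W → L
(5,5): only reaches (4,5)(W), (0,5)(W), (5,2)(W), (5,0)(W), all W → L
(6,0): only reaches (5,0)(W), (1,0)(W), all W → L
(6,1): only reaches (5,1)(W), (1,1)(W), all W → L
(6,2): only reaches (5,2)(W), (1,2)(W), all W → L
(7,3): only reaches (6,3)(W), (2,3)(W), (7,0)(W), all W → L
(7,4): only reaches (6,4)(W), (2,4)(W), (7,1)(W), all W → L
(7,5): only reaches (6,5)(W), (2,5)(W), (7,2)(W), (7,0)(W), all W → L
Every other cell has at least one move into one of the L cells above, so it is W.
L cells per row: a=0: 3, a=1: 3, a=2: 3, a=3: 3, a=4: 3, a=5: 3, a=6: 3, a=7: 3; total 24.

24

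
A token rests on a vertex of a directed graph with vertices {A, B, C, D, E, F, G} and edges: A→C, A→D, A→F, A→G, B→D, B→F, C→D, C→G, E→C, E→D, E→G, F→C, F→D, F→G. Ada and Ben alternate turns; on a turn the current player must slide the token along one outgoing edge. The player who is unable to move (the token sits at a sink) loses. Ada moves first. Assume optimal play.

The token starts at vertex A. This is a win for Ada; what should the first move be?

Compute win/loss labels from the base case upward. A position with no move is L. Any other position is W if it can reach an L in one move, else L.
Every edge goes from a vertex to one that appears earlier in the order G, D, C, F, E, A, B, so processing vertices in that order labels each vertex after all of its successors.
G: no outgoing edge → L
D: no outgoing edge → L
C: W (go to D, an L position)
F: W (go to D, an L position)
E: W (go to D, an L position)
A: W (go to D, an L position)
B: W (go to D, an L position)
From A, the L positions reachable in one move are: D, G. Any move reaching one of these is winning.

Move to D.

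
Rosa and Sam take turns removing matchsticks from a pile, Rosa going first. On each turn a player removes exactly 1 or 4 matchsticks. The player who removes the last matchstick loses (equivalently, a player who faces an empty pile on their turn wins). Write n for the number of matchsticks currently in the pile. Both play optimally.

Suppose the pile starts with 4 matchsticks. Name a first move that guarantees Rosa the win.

Compute win/loss labels from the base case upward. A position with no move is W. Any other position is W if it can reach an L in one move, else L.
n=0: no move; the opponent has just taken the last matchstick and therefore loses → W
n=1: only reaches 0(W), which is W → L
n=2: reaches L-position 1 → W
n=3: only reaches 2(W), which is W → L
n=4: reaches L-position 3 → W
From 4, the L positions reachable in one move are: 3.

Remove 1, leaving 3.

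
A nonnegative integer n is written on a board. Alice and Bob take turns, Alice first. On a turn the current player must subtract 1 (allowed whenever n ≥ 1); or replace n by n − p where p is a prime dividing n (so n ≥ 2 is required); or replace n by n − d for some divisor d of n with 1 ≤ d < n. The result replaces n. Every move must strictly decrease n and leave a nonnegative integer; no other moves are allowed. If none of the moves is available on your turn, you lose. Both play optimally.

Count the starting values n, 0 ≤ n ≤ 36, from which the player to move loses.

Use the standard recursion: the mover loses at a terminal position; elsewhere, the mover wins exactly when some move hands the opponent an L position.
n=0: no move → L
n=1: W (go to 0, an L position)
n=2: W (go to 0, an L position)
n=3: W (go to 0, an L position)
n=4: L (options 2(W), 3(W) are all W)
n=5: W (go to 0, an L position)
n=6: W (go to 4, an L position)
n=7: W (go to 0, an L position)
n=8: W (go to 4, an L position)
n=9: L (options 6(W), 8(W) are all W)
n=10: W (go to 9, an L position)
n=11: W (go to 0, an L position)
n=12: W (go to 9, an L position)
n=13: W (go to 0, an L position)
n=14: L (options 7(W), 12(W), 13(W) are all W)
n=15: W (go to 14, an L position)
n=16: W (go to 14, an L position)
n=17: W (go to 0, an L position)
n=18: W (go to 9, an L position)
n=19: W (go to 0, an L position)
n=20: L (options 10(W), 15(W), 16(W), 18(W), 19(W) are all W)
n=21: W (go to 14, an L position)
n=22: W (go to 20, an L position)
n=23: W (go to 0, an L position)
n=24: W (go to 20, an L position)
n=25: W (go to 20, an L position)
n=26: L (options 13(W), 24(W), 25(W) are all W)
n=27: W (go to 26, an L position)
n=28: W (go to 14, an L position)
n=29: W (go to 0, an L position)
n=30: W (go to 20, an L position)
n=31: W (go to 0, an L position)
n=32: L (options 16(W), 24(W), 28(W), 30(W), 31(W) are all W)
n=33: W (go to 32, an L position)
n=34: W (go to 32, an L position)
n=35: L (options 28(W), 30(W), 34(W) are all W)
n=36: W (go to 32, an L position)
L entries with 0 ≤ n ≤ 36: n = 0, 4, 9, 14, 20, 26, 32, 35; that makes 8.

8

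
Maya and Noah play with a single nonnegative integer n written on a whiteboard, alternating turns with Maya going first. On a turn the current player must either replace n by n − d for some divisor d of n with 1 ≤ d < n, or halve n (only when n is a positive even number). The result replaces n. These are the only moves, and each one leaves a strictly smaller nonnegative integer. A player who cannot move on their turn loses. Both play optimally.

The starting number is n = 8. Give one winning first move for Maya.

Use the standard recursion: the mover loses at a terminal position; elsewhere, the mover wins exactly when some move hands the opponent an L position.
n=0: no move → L
n=1: no move → L
n=2: reaches L-position 1 → W
n=3: only reaches 2(W), which is W → L
n=4: reaches L-position 3 → W
n=5: only reaches 4(W), which is W → L
n=6: reaches L-position 3 → W
n=7: only reaches 6(W), which is W → L
n=8: reaches L-position 7 → W
From 8, the L positions reachable in one move are: 7.

Move to 7.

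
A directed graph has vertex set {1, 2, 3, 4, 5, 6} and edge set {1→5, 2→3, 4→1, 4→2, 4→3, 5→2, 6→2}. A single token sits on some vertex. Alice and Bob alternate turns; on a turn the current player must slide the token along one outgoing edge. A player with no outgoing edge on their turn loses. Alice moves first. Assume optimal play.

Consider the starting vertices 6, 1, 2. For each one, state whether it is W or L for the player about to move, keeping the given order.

Build the W/L table. Terminal = L. A non-terminal position is W if it has a move to some L; otherwise it is L.
Every edge goes from a vertex to one that appears earlier in the order 3, 2, 5, 1, 4, 6, so processing vertices in that order labels each vertex after all of its successors.
3: no outgoing edge → L
2: W (go to 3, an L position)
5: L (sole option 2(W) is W)
1: W (go to 5, an L position)
4: W (go to 3, an L position)
6: L (sole option 2(W) is W)

6: L, 1: W, 2: W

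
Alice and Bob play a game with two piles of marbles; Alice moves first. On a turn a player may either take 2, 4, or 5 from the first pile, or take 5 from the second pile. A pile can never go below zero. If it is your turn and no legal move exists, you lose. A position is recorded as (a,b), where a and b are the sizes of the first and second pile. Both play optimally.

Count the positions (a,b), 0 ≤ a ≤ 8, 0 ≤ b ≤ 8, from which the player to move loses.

Classify positions by backward induction: terminal positions (no move available) are L. From any other position, the mover wins iff some move reaches an L.
Every move lowers a or b (never raises either), so fill the grid row by row in increasing a, and left to right within a row: each cell's successors are then already labelled.
      b=0  b=1  b=2  b=3  b=4  b=5  b=6  b=7  b=8
a=0:    L    L    L    L    L    W    W    W    W
a=1:    L    L    L    L    L    W    W    W    W
a=2:    W    W    W    W    W    L    L    L    L
a=3:    W    W    W    W    W    L    L    L    L
a=4:    W    W    W    W    W    W    W    W    W
a=5:    W    W    W    W    W    W    W    W    W
a=6:    W    W    W    W    W    W    W    W    W
a=7:    L    L    L    L    L    W    W    W    W
a=8:    L    L    L    L    L    W    W    W    W
Cells with no legal move (terminal, hence L): (0,0), (0,1), (0,2), (0,3), (0,4), (1,0), (1,1), (1,2), (1,3), (1,4).
The remaining L cells, each justified by listing all of its moves:
(2,5): moves to (0,5)(W), (2,0)(W); every one is W ⇒ L
(2,6): moves to (0,6)(W), (2,1)(W); every one is W ⇒ L
(2,7): moves to (0,7)(W), (2,2)(W); every one is W ⇒ L
(2,8): moves to (0,8)(W), (2,3)(W); every one is W ⇒ L
(3,5): moves to (1,5)(W), (3,0)(W); every one is W ⇒ L
(3,6): moves to (1,6)(W), (3,1)(W); every one is W ⇒ L
(3,7): moves to (1,7)(W), (3,2)(W); every one is W ⇒ L
(3,8): moves to (1,8)(W), (3,3)(W); every one is W ⇒ L
(7,0): moves to (5,0)(W), (3,0)(W), (2,0)(W); every one is W ⇒ L
(7,1): moves to (5,1)(W), (3,1)(W), (2,1)(W); every one is W ⇒ L
(7,2): moves to (5,2)(W), (3,2)(W), (2,2)(W); every one is W ⇒ L
(7,3): moves to (5,3)(W), (3,3)(W), (2,3)(W); every one is W ⇒ L
(7,4): moves to (5,4)(W), (3,4)(W), (2,4)(W); every one is W ⇒ L
(8,0): moves to (6,0)(W), (4,0)(W), (3,0)(W); every one is W ⇒ L
(8,1): moves to (6,1)(W), (4,1)(W), (3,1)(W); every one is W ⇒ L
(8,2): moves to (6,2)(W), (4,2)(W), (3,2)(W); every one is W ⇒ L
(8,3): moves to (6,3)(W), (4,3)(W), (3,3)(W); every one is W ⇒ L
(8,4): moves to (6,4)(W), (4,4)(W), (3,4)(W); every one is W ⇒ L
Every other cell has at least one move into one of the L cells above, so it is W.
L cells per row: a=0: 5, a=1: 5, a=2: 4, a=3: 4, a=4: 0, a=5: 0, a=6: 0, a=7: 5, a=8: 5; total 28.

28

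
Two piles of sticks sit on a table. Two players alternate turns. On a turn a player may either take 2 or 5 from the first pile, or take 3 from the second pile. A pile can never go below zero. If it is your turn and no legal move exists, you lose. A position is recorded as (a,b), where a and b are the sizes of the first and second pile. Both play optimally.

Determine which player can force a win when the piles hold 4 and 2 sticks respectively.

The second player wins.

Work bottom-up. With no move the player to move loses. Otherwise the position is W if at least one move leads to an L position for the opponent, and L if every move leads to a W.
No move ever increases a pile, so every position that can arise here has a ≤ 4 and b ≤ 2; it is enough to label the cells with 0 ≤ a ≤ 4 and 0 ≤ b ≤ 2.
Every move lowers a or b (never raises either), so fill the grid row by row in increasing a, and left to right within a row: each cell's successors are then already labelled.
      b=0  b=1  b=2
a=0:    L    L    L
a=1:    L    L    L
a=2:    W    W    W
a=3:    W    W    W
a=4:    L    L    L
Cells with no legal move (terminal, hence L): (0,0), (0,1), (0,2), (1,0), (1,1), (1,2).
The remaining L cells, each justified by listing all of its moves:
(4,0): the only move is to (2,0)(W), a W ⇒ L
(4,1): the only move is to (2,1)(W), a W ⇒ L
(4,2): the only move is to (2,2)(W), a W ⇒ L
Every other cell has at least one move into one of the L cells above, so it is W.
Every move from (4,2) reaches a W position, so the mover loses.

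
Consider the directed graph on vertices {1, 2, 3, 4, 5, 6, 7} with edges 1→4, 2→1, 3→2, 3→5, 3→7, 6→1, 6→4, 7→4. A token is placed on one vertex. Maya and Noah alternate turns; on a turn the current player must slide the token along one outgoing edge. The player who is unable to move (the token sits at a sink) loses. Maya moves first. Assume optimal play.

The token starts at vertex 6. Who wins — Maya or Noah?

Maya wins.

Use the standard recursion: the mover loses at a terminal position; elsewhere, the mover wins exactly when some move hands the opponent an L position.
Every edge goes from a vertex to one that appears earlier in the order 5, 4, 1, 2, 6, 7, 3, so processing vertices in that order labels each vertex after all of its successors.
5: no outgoing edge → L
4: no outgoing edge → L
1: reaches L-position 4 → W
2: only reaches 1(W), which is W → L
6: reaches L-position 4 → W
7: reaches L-position 4 → W
3: reaches L-position 2 → W
The starting position 6 is W: Maya should move to 4, handing over an L position.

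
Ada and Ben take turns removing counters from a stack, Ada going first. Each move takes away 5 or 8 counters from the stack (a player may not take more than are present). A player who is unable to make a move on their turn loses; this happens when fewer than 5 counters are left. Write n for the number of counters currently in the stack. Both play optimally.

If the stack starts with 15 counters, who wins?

Use the standard recursion: the mover loses at a terminal position; elsewhere, the mover wins exactly when some move hands the opponent an L position.
n=0: no move → L
n=1: no move → L
n=2: no move → L
n=3: no move → L
n=4: no move → L
n=5: reaches L-position 0 → W
n=6: reaches L-position 1 → W
n=7: reaches L-position 2 → W
n=8: reaches L-position 3 → W
n=9: reaches L-position 4 → W
n=10: reaches L-position 2 → W
n=11: reaches L-position 3 → W
n=12: reaches L-position 4 → W
n=13: only reaches 8(W), 5(W), all W → L
n=14: only reaches 9(W), 6(W), all W → L
n=15: only reaches 10(W), 7(W), all W → L
Every move from 15 reaches a W position, so the mover loses.

Ben wins.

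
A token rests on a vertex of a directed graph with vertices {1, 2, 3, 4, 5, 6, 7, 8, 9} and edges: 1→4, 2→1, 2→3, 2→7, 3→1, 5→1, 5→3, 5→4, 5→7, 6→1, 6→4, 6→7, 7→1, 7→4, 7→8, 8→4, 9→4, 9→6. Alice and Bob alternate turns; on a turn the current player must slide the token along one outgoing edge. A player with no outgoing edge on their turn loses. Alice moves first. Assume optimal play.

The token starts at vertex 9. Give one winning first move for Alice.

Label each position W (a win for the player to move) or L (a loss). A position with no legal move is L; any other position is W exactly when some move reaches an L, and L when every move reaches a W.
Every edge goes from a vertex to one that appears earlier in the order 4, 8, 1, 7, 3, 6, 9, 5, 2, so processing vertices in that order labels each vertex after all of its successors.
4: no outgoing edge → L
8: W (go to 4, an L position)
1: W (go to 4, an L position)
7: W (go to 4, an L position)
3: L (sole option 1(W) is W)
6: W (go to 4, an L position)
9: W (go to 4, an L position)
5: W (go to 3, an L position)
2: W (go to 3, an L position)
From 9, the L positions reachable in one move are: 4.

Move to 4.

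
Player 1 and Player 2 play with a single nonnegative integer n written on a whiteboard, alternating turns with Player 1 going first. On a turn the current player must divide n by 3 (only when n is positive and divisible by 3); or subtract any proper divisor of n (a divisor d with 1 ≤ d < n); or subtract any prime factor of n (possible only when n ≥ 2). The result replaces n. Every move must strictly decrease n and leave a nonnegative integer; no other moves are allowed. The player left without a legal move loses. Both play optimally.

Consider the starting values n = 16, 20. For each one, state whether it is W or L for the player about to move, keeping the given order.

Positions with no move are L. A position that does have a move is losing for the player to move precisely when every available move leads to a winning position for the opponent. Fill in the labels:
n=0: no move → L
n=1: no move → L
n=2: →0(L), so W
n=3: →0(L), so W
n=4: →2(W), 3(W) — all W, so L
n=5: →0(L), so W
n=6: →4(L), so W
n=7: →0(L), so W
n=8: →4(L), so W
n=9: →3(W), 6(W), 8(W) — all W, so L
n=10: →9(L), so W
n=11: →0(L), so W
n=12: →4(L), so W
n=13: →0(L), so W
n=14: →7(W), 12(W), 13(W) — all W, so L
n=15: →14(L), so W
n=16: →14(L), so W
n=17: →0(L), so W
n=18: →9(L), so W
n=19: →0(L), so W
n=20: →10(W), 15(W), 16(W), 18(W), 19(W) — all W, so L

16: W, 20: L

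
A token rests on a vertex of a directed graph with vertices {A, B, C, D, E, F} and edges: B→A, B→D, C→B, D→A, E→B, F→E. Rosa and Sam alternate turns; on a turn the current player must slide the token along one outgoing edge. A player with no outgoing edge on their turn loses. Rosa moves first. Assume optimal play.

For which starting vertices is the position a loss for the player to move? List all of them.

Work bottom-up. With no move the player to move loses. Otherwise the position is W if at least one move leads to an L position for the opponent, and L if every move leads to a W.
Every edge goes from a vertex to one that appears earlier in the order A, D, B, C, E, F, so processing vertices in that order labels each vertex after all of its successors.
A: no outgoing edge → L
D: can move to A, which is L ⇒ W
B: can move to A, which is L ⇒ W
C: the only move is to B(W), a W ⇒ L
E: the only move is to B(W), a W ⇒ L
F: can move to E, which is L ⇒ W
The losing starting vertices are exactly the entries labelled L in this table (3 of them).

A, C, E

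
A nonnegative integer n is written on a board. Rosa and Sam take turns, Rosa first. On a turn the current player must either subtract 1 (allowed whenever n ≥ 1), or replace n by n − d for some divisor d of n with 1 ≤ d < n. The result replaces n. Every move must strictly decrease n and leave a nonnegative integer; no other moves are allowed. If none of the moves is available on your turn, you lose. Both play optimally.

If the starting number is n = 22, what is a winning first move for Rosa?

Classify positions by backward induction: terminal positions (no move available) are L. From any other position, the mover wins iff some move reaches an L.
n=0: no move → L
n=1: can move to 0, which is L ⇒ W
n=2: the only move is to 1(W), a W ⇒ L
n=3: can move to 2, which is L ⇒ W
n=4: can move to 2, which is L ⇒ W
n=5: the only move is to 4(W), a W ⇒ L
n=6: can move to 5, which is L ⇒ W
n=7: the only move is to 6(W), a W ⇒ L
n=8: can move to 7, which is L ⇒ W
n=9: moves to 6(W), 8(W); every one is W ⇒ L
n=10: can move to 5, which is L ⇒ W
n=11: the only move is to 10(W), a W ⇒ L
n=12: can move to 9, which is L ⇒ W
n=13: the only move is to 12(W), a W ⇒ L
n=14: can move to 7, which is L ⇒ W
n=15: moves to 10(W), 12(W), 14(W); every one is W ⇒ L
n=16: can move to 15, which is L ⇒ W
n=17: the only move is to 16(W), a W ⇒ L
n=18: can move to 9, which is L ⇒ W
n=19: the only move is to 18(W), a W ⇒ L
n=20: can move to 15, which is L ⇒ W
n=21: moves to 14(W), 18(W), 20(W); every one is W ⇒ L
n=22: can move to 11, which is L ⇒ W
From 22, the L positions reachable in one move are: 11, 21. Any move reaching one of these is winning.

Move to 11.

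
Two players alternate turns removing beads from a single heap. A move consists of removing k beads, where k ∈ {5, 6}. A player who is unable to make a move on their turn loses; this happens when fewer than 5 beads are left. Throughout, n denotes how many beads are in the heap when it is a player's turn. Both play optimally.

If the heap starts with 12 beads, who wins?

Classify positions by backward induction: terminal positions (no move available) are L. From any other position, the mover wins iff some move reaches an L.
n=0: no move → L
n=1: no move → L
n=2: no move → L
n=3: no move → L
n=4: no move → L
n=5: reaches L-position 0 → W
n=6: reaches L-position 1 → W
n=7: reaches L-position 2 → W
n=8: reaches L-position 3 → W
n=9: reaches L-position 4 → W
n=10: reaches L-position 4 → W
n=11: only reaches 6(W), 5(W), all W → L
n=12: only reaches 7(W), 6(W), all W → L
Every move from 12 reaches a W position, so the mover loses.

The second player wins.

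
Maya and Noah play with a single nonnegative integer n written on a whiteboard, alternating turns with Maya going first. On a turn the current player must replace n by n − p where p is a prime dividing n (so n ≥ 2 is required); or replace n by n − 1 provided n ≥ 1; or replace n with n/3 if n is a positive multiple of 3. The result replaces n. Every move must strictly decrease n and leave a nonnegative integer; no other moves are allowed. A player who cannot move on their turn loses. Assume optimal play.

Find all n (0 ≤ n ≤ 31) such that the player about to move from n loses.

Build the W/L table. Terminal = L. A non-terminal position is W if it has a move to some L; otherwise it is L.
n=0: no move → L
n=1: →0(L), so W
n=2: →0(L), so W
n=3: →0(L), so W
n=4: →2(W), 3(W) — all W, so L
n=5: →0(L), so W
n=6: →4(L), so W
n=7: →0(L), so W
n=8: →6(W), 7(W) — all W, so L
n=9: →8(L), so W
n=10: →8(L), so W
n=11: →0(L), so W
n=12: →4(L), so W
n=13: →0(L), so W
n=14: →7(W), 12(W), 13(W) — all W, so L
n=15: →14(L), so W
n=16: →14(L), so W
n=17: →0(L), so W
n=18: →6(W), 15(W), 16(W), 17(W) — all W, so L
n=19: →0(L), so W
n=20: →18(L), so W
n=21: →14(L), so W
n=22: →11(W), 20(W), 21(W) — all W, so L
n=23: →0(L), so W
n=24: →8(L), so W
n=25: →20(W), 24(W) — all W, so L
n=26: →25(L), so W
n=27: →9(W), 24(W), 26(W) — all W, so L
n=28: →27(L), so W
n=29: →0(L), so W
n=30: →25(L), so W
n=31: →0(L), so W
Reading off the rows marked L gives the requested list; there are 8 such values of n.

0, 4, 8, 14, 18, 22, 25, 27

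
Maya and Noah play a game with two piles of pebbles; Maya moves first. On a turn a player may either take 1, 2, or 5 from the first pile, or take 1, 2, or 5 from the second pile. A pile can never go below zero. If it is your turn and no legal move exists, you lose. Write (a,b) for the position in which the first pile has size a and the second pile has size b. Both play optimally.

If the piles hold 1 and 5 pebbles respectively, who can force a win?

Maya wins.

Compute win/loss labels from the base case upward. A position with no move is L. Any other position is W if it can reach an L in one move, else L.
No move ever increases a pile, so every position that can arise here has a ≤ 1 and b ≤ 5; it is enough to label the cells with 0 ≤ a ≤ 1 and 0 ≤ b ≤ 5.
Every move lowers a or b (never raises either), so fill the grid row by row in increasing a, and left to right within a row: each cell's successors are then already labelled.
      b=0  b=1  b=2  b=3  b=4  b=5
a=0:    L    W    W    L    W    W
a=1:    W    L    W    W    L    W
Cells with no legal move (terminal, hence L): (0,0).
The remaining L cells, each justified by listing all of its moves:
(0,3): moves to (0,2)(W), (0,1)(W); every one is W ⇒ L
(1,1): moves to (0,1)(W), (1,0)(W); every one is W ⇒ L
(1,4): moves to (0,4)(W), (1,3)(W), (1,2)(W); every one is W ⇒ L
Every other cell has at least one move into one of the L cells above, so it is W.
The starting position (1,5) is W: Maya should move to (1,4), handing over an L position.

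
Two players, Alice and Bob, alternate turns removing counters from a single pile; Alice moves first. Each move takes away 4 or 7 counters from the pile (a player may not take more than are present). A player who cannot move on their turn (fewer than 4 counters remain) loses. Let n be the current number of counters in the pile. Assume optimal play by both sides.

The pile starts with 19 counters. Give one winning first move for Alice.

Use the standard recursion: the mover loses at a terminal position; elsewhere, the mover wins exactly when some move hands the opponent an L position.
n=0: no move → L
n=1: no move → L
n=2: no move → L
n=3: no move → L
n=4: W (go to 0, an L position)
n=5: W (go to 1, an L position)
n=6: W (go to 2, an L position)
n=7: W (go to 3, an L position)
n=8: W (go to 1, an L position)
n=9: W (go to 2, an L position)
n=10: W (go to 3, an L position)
n=11: L (options 7(W), 4(W) are all W)
n=12: L (options 8(W), 5(W) are all W)
n=13: L (options 9(W), 6(W) are all W)
n=14: L (options 10(W), 7(W) are all W)
n=15: W (go to 11, an L position)
n=16: W (go to 12, an L position)
n=17: W (go to 13, an L position)
n=18: W (go to 14, an L position)
n=19: W (go to 12, an L position)
From 19, the L positions reachable in one move are: 12.

Remove 7, leaving 12.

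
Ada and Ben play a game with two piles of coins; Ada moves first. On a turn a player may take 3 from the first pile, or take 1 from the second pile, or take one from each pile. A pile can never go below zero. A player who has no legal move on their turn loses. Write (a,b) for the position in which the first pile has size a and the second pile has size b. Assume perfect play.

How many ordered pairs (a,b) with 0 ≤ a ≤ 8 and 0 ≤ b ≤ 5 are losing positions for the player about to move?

Work bottom-up. With no move the player to move loses. Otherwise the position is W if at least one move leads to an L position for the opponent, and L if every move leads to a W.
Every move lowers a or b (never raises either), so fill the grid row by row in increasing a, and left to right within a row: each cell's successors are then already labelled.
      b=0  b=1  b=2  b=3  b=4  b=5
a=0:    L    W    L    W    L    W
a=1:    L    W    L    W    L    W
a=2:    L    W    L    W    L    W
a=3:    W    W    W    W    W    W
a=4:    W    L    W    L    W    L
a=5:    W    L    W    L    W    L
a=6:    L    W    W    L    W    L
a=7:    L    W    L    W    W    W
a=8:    L    W    L    W    L    W
Cells with no legal move (terminal, hence L): (0,0), (1,0), (2,0).
The remaining L cells, each justified by listing all of its moves:
(0,2): the only move is to (0,1)(W), a W ⇒ L
(0,4): the only move is to (0,3)(W), a W ⇒ L
(1,2): moves to (1,1)(W), (0,1)(W); every one is W ⇒ L
(1,4): moves to (1,3)(W), (0,3)(W); every one is W ⇒ L
(2,2): moves to (2,1)(W), (1,1)(W); every one is W ⇒ L
(2,4): moves to (2,3)(W), (1,3)(W); every one is W ⇒ L
(4,1): moves to (1,1)(W), (4,0)(W), (3,0)(W); every one is W ⇒ L
(4,3): moves to (1,3)(W), (4,2)(W), (3,2)(W); every one is W ⇒ L
(4,5): moves to (1,5)(W), (4,4)(W), (3,4)(W); every one is W ⇒ L
(5,1): moves to (2,1)(W), (5,0)(W), (4,0)(W); every one is W ⇒ L
(5,3): moves to (2,3)(W), (5,2)(W), (4,2)(W); every one is W ⇒ L
(5,5): moves to (2,5)(W), (5,4)(W), (4,4)(W); every one is W ⇒ L
(6,0): the only move is to (3,0)(W), a W ⇒ L
(6,3): moves to (3,3)(W), (6,2)(W), (5,2)(W); every one is W ⇒ L
(6,5): moves to (3,5)(W), (6,4)(W), (5,4)(W); every one is W ⇒ L
(7,0): the only move is to (4,0)(W), a W ⇒ L
(7,2): moves to (4,2)(W), (7,1)(W), (6,1)(W); every one is W ⇒ L
(8,0): the only move is to (5,0)(W), a W ⇒ L
(8,2): moves to (5,2)(W), (8,1)(W), (7,1)(W); every one is W ⇒ L
(8,4): moves to (5,4)(W), (8,3)(W), (7,3)(W); every one is W ⇒ L
Every other cell has at least one move into one of the L cells above, so it is W.
L cells per row: a=0: 3, a=1: 3, a=2: 3, a=3: 0, a=4: 3, a=5: 3, a=6: 3, a=7: 2, a=8: 3; total 23.

23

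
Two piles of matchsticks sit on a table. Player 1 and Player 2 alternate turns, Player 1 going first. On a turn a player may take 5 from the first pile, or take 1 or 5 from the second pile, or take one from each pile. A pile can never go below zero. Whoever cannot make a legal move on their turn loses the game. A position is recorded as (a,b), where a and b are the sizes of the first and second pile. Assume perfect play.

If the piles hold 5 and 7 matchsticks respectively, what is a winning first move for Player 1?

Work bottom-up. With no move the player to move loses. Otherwise the position is W if at least one move leads to an L position for the opponent, and L if every move leads to a W.
No move ever increases a pile, so every position that can arise here has a ≤ 5 and b ≤ 7; it is enough to label the cells with 0 ≤ a ≤ 5 and 0 ≤ b ≤ 7.
Every move lowers a or b (never raises either), so fill the grid row by row in increasing a, and left to right within a row: each cell's successors are then already labelled.
      b=0  b=1  b=2  b=3  b=4  b=5  b=6  b=7
a=0:    L    W    L    W    L    W    L    W
a=1:    L    W    L    W    L    W    L    W
a=2:    L    W    L    W    L    W    L    W
a=3:    L    W    L    W    L    W    L    W
a=4:    L    W    L    W    L    W    L    W
a=5:    W    W    W    W    W    W    W    W
Cells with no legal move (terminal, hence L): (0,0), (1,0), (2,0), (3,0), (4,0).
The remaining L cells, each justified by listing all of its moves:
(0,2): L (sole option (0,1)(W) is W)
(0,4): L (sole option (0,3)(W) is W)
(0,6): L (options (0,5)(W), (0,1)(W) are all W)
(1,2): L (options (1,1)(W), (0,1)(W) are all W)
(1,4): L (options (1,3)(W), (0,3)(W) are all W)
(1,6): L (options (1,5)(W), (1,1)(W), (0,5)(W) are all W)
(2,2): L (options (2,1)(W), (1,1)(W) are all W)
(2,4): L (options (2,3)(W), (1,3)(W) are all W)
(2,6): L (options (2,5)(W), (2,1)(W), (1,5)(W) are all W)
(3,2): L (options (3,1)(W), (2,1)(W) are all W)
(3,4): L (options (3,3)(W), (2,3)(W) are all W)
(3,6): L (options (3,5)(W), (3,1)(W), (2,5)(W) are all W)
(4,2): L (options (4,1)(W), (3,1)(W) are all W)
(4,4): L (options (4,3)(W), (3,3)(W) are all W)
(4,6): L (options (4,5)(W), (4,1)(W), (3,5)(W) are all W)
Every other cell has at least one move into one of the L cells above, so it is W.
From (5,7), the L positions reachable in one move are: (4,6).

Move to (4,6).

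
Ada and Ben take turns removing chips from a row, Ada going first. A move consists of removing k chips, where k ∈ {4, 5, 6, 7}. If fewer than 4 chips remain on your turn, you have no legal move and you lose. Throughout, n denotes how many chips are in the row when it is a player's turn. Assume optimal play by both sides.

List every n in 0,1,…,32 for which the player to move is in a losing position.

Label each position W (a win for the player to move) or L (a loss). A position with no legal move is L; any other position is W exactly when some move reaches an L, and L when every move reaches a W.
n=0: no move → L
n=1: no move → L
n=2: no move → L
n=3: no move → L
n=4: W (go to 0, an L position)
n=5: W (go to 1, an L position)
n=6: W (go to 2, an L position)
n=7: W (go to 3, an L position)
n=8: W (go to 3, an L position)
n=9: W (go to 3, an L position)
n=10: W (go to 3, an L position)
n=11: L (options 7(W), 6(W), 5(W), 4(W) are all W)
n=12: L (options 8(W), 7(W), 6(W), 5(W) are all W)
n=13: L (options 9(W), 8(W), 7(W), 6(W) are all W)
n=14: L (options 10(W), 9(W), 8(W), 7(W) are all W)
n=15: W (go to 11, an L position)
n=16: W (go to 12, an L position)
n=17: W (go to 13, an L position)
n=18: W (go to 14, an L position)
n=19: W (go to 14, an L position)
n=20: W (go to 14, an L position)
n=21: W (go to 14, an L position)
n=22: L (options 18(W), 17(W), 16(W), 15(W) are all W)
n=23: L (options 19(W), 18(W), 17(W), 16(W) are all W)
n=24: L (options 20(W), 19(W), 18(W), 17(W) are all W)
n=25: L (options 21(W), 20(W), 19(W), 18(W) are all W)
n=26: W (go to 22, an L position)
n=27: W (go to 23, an L position)
n=28: W (go to 24, an L position)
n=29: W (go to 25, an L position)
n=30: W (go to 25, an L position)
n=31: W (go to 25, an L position)
n=32: W (go to 25, an L position)
Reading off the rows marked L gives the requested list; there are 12 such values of n.

0, 1, 2, 3, 11, 12, 13, 14, 22, 23, 24, 25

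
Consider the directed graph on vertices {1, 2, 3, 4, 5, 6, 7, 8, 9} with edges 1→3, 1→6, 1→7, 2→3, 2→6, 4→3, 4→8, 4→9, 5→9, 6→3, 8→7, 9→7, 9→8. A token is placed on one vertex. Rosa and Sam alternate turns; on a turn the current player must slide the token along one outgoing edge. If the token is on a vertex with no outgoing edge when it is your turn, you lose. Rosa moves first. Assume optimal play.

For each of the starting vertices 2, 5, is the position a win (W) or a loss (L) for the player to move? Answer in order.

2: W, 5: L

Label each position W (a win for the player to move) or L (a loss). A position with no legal move is L; any other position is W exactly when some move reaches an L, and L when every move reaches a W.
Every edge goes from a vertex to one that appears earlier in the order 7, 3, 8, 6, 9, 4, 1, 2, 5, so processing vertices in that order labels each vertex after all of its successors.
7: no outgoing edge → L
3: no outgoing edge → L
8: W (go to 7, an L position)
6: W (go to 3, an L position)
9: W (go to 7, an L position)
4: W (go to 3, an L position)
1: W (go to 3, an L position)
2: W (go to 3, an L position)
5: L (sole option 9(W) is W)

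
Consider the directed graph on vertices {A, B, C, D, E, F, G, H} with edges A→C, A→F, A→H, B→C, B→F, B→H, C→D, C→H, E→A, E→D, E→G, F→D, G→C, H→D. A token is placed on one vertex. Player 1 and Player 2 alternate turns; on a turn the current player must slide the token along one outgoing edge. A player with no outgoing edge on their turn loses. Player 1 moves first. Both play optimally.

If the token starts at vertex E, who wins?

Player 1 wins.

Work bottom-up. With no move the player to move loses. Otherwise the position is W if at least one move leads to an L position for the opponent, and L if every move leads to a W.
Every edge goes from a vertex to one that appears earlier in the order D, F, H, C, A, B, G, E, so processing vertices in that order labels each vertex after all of its successors.
D: no outgoing edge → L
F: →D(L), so W
H: →D(L), so W
C: →D(L), so W
A: →C(W), H(W), F(W) — all W, so L
B: →C(W), H(W), F(W) — all W, so L
G: →C(W) only, which is W, so L
E: →G(L), so W
The starting position E is W: Player 1 should move to G, handing over an L position.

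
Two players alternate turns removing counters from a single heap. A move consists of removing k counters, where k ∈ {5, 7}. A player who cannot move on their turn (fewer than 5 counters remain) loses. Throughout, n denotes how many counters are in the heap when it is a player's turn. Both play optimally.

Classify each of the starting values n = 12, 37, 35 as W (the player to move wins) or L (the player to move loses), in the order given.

12: L, 37: L, 35: W

Compute win/loss labels from the base case upward. A position with no move is L. Any other position is W if it can reach an L in one move, else L.
n=0: no move → L
n=1: no move → L
n=2: no move → L
n=3: no move → L
n=4: no move → L
n=5: can move to 0, which is L ⇒ W
n=6: can move to 1, which is L ⇒ W
n=7: can move to 2, which is L ⇒ W
n=8: can move to 3, which is L ⇒ W
n=9: can move to 4, which is L ⇒ W
n=10: can move to 3, which is L ⇒ W
n=11: can move to 4, which is L ⇒ W
n=12: moves to 7(W), 5(W); every one is W ⇒ L
n=13: moves to 8(W), 6(W); every one is W ⇒ L
n=14: moves to 9(W), 7(W); every one is W ⇒ L
n=15: moves to 10(W), 8(W); every one is W ⇒ L
n=16: moves to 11(W), 9(W); every one is W ⇒ L
n=17: can move to 12, which is L ⇒ W
n=18: can move to 13, which is L ⇒ W
n=19: can move to 14, which is L ⇒ W
n=20: can move to 15, which is L ⇒ W
n=21: can move to 16, which is L ⇒ W
n=22: can move to 15, which is L ⇒ W
n=23: can move to 16, which is L ⇒ W
n=24: moves to 19(W), 17(W); every one is W ⇒ L
n=25: moves to 20(W), 18(W); every one is W ⇒ L
n=26: moves to 21(W), 19(W); every one is W ⇒ L
n=27: moves to 22(W), 20(W); every one is W ⇒ L
n=28: moves to 23(W), 21(W); every one is W ⇒ L
n=29: can move to 24, which is L ⇒ W
n=30: can move to 25, which is L ⇒ W
n=31: can move to 26, which is L ⇒ W
n=32: can move to 27, which is L ⇒ W
n=33: can move to 28, which is L ⇒ W
n=34: can move to 27, which is L ⇒ W
n=35: can move to 28, which is L ⇒ W
n=36: moves to 31(W), 29(W); every one is W ⇒ L
n=37: moves to 32(W), 30(W); every one is W ⇒ L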